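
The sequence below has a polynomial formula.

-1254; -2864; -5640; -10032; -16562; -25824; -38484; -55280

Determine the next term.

Δ: -1610  -2776  -4392  -6530  -9262  -12660  -16796
Δ²: -1166  -1616  -2138  -2732  -3398  -4136
Δ³: -450  -522  -594  -666  -738
Δ⁴: -72  -72  -72  -72
The fourth differences are constant (-72).
-738 − 72 = -810;  -4136 − 810 = -4946;  -16796 − 4946 = -21742;  -55280 − 21742 = -77022

-77022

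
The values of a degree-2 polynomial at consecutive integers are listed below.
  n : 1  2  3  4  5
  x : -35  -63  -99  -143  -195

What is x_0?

D1: -28  -36  -44  -52
D2: -8  -8  -8
The second differences are constant at -8.
Work back: -28 + 8 = -20;  -35 + 20 = -15

-15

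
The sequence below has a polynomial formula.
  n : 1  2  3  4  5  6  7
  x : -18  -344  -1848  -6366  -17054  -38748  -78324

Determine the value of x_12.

-973254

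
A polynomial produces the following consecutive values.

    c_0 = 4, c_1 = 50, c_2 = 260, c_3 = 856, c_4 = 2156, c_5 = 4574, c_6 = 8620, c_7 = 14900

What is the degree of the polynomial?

4

First differences: 46, 210, 596, 1300, 2418, 4046, 6280
Second differences: 164, 386, 704, 1118, 1628, 2234
Third differences: 222, 318, 414, 510, 606
Fourth differences: 96, 96, 96, 96
The fourth differences are constant, so the polynomial has degree 4.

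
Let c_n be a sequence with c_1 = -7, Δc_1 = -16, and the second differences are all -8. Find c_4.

Build the table forward from the leading diagonal:
Δ²: -8  -8  -8  -8
Δ: -16  -24  -32  -40
c: -7  -23  -47  -79

-79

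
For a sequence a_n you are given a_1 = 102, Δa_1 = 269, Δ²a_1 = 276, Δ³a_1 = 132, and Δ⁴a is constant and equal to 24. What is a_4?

1869

Build the table forward from the leading diagonal:
Δ⁴: 24  24  24  24
Δ³: 132  156  180  204
Δ²: 276  408  564  744
Δ: 269  545  953  1517
a: 102  371  916  1869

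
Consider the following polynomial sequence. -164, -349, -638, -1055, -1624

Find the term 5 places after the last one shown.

-7589

First differences: -185  -289  -417  -569
Second differences: -104  -128  -152
Third differences: -24  -24
The third differences are constant (-24).
-152 − 24 = -176;  -569 − 176 = -745;  -1624 − 745 = -2369
-176 − 24 = -200;  -745 − 200 = -945;  -2369 − 945 = -3314
-200 − 24 = -224;  -945 − 224 = -1169;  -3314 − 1169 = -4483
-224 − 24 = -248;  -1169 − 248 = -1417;  -4483 − 1417 = -5900
-248 − 24 = -272;  -1417 − 272 = -1689;  -5900 − 1689 = -7589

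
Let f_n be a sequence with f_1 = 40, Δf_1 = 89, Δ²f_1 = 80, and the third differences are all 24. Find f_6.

Build the table forward from the leading diagonal:
Δ³: 24  24  24  24  24  24
Δ²: 80  104  128  152  176  200
Δ: 89  169  273  401  553  729
f: 40  129  298  571  972  1525

1525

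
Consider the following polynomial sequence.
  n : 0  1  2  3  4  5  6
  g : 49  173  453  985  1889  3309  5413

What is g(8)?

124, 280, 532, 904, 1420, 2104
156, 252, 372, 516, 684
96, 120, 144, 168
24, 24, 24
Constant fourth difference = 24, so extend:
168 + 24 = 192;  684 + 192 = 876;  2104 + 876 = 2980;  5413 + 2980 = 8393
192 + 24 = 216;  876 + 216 = 1092;  2980 + 1092 = 4072;  8393 + 4072 = 12465

12465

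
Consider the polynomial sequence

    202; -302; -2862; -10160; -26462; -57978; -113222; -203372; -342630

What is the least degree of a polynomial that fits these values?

Δ: -504, -2560, -7298, -16302, -31516, -55244, -90150, -139258
Δ²: -2056, -4738, -9004, -15214, -23728, -34906, -49108
Δ³: -2682, -4266, -6210, -8514, -11178, -14202
Δ⁴: -1584, -1944, -2304, -2664, -3024
Δ⁵: -360, -360, -360, -360
The fifth differences are constant, so the polynomial has degree 5.

5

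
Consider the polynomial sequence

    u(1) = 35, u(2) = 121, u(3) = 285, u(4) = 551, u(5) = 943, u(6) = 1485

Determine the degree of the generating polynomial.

3

Δ: 86, 164, 266, 392, 542
Δ²: 78, 102, 126, 150
Δ³: 24, 24, 24
The third differences are constant, so the polynomial has degree 3.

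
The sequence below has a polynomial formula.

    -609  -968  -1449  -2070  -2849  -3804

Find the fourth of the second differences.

-176

Δ: -359, -481, -621, -779, -955
Δ²: -122, -140, -158, -176
Δ³: -18, -18, -18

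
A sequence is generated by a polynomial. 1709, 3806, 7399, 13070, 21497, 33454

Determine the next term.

49811

Δ: 2097 , 3593 , 5671 , 8427 , 11957
Δ²: 1496 , 2078 , 2756 , 3530
Δ³: 582 , 678 , 774
Δ⁴: 96 , 96
Fourth differences constant at 96.
774 + 96 = 870;  3530 + 870 = 4400;  11957 + 4400 = 16357;  33454 + 16357 = 49811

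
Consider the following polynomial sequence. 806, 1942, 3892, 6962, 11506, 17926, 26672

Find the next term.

38242

First differences: 1136, 1950, 3070, 4544, 6420, 8746
Second differences: 814, 1120, 1474, 1876, 2326
Third differences: 306, 354, 402, 450
Fourth differences: 48, 48, 48
The fourth differences are constant (48).
450 + 48 = 498;  2326 + 498 = 2824;  8746 + 2824 = 11570;  26672 + 11570 = 38242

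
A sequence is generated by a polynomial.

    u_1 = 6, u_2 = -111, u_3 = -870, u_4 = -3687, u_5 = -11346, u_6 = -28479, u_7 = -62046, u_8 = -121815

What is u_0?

D1: -117  -759  -2817  -7659  -17133  -33567  -59769
D2: -642  -2058  -4842  -9474  -16434  -26202
D3: -1416  -2784  -4632  -6960  -9768
D4: -1368  -1848  -2328  -2808
D5: -480  -480  -480
The fifth differences are constant at -480.
Work back: -1368 + 480 = -888;  -1416 + 888 = -528;  -642 + 528 = -114;  -117 + 114 = -3;  6 + 3 = 9

9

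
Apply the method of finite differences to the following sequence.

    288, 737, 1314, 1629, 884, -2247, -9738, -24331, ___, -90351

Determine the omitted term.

Using the first 8 terms:
D1: 449, 577, 315, -745, -3131, -7491, -14593
D2: 128, -262, -1060, -2386, -4360, -7102
D3: -390, -798, -1326, -1974, -2742
D4: -408, -528, -648, -768
D5: -120, -120, -120
Constant fifth difference = -120.
Extend forward: -768 − 120 = -888;  -2742 − 888 = -3630;  -7102 − 3630 = -10732;  -14593 − 10732 = -25325;  -24331 − 25325 = -49656

-49656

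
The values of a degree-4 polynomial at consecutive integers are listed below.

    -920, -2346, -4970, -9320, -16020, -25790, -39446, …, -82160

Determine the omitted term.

-57900

Using the first 7 terms:
-1426, -2624, -4350, -6700, -9770, -13656
-1198, -1726, -2350, -3070, -3886
-528, -624, -720, -816
-96, -96, -96
Constant fourth difference = -96.
Extend forward: -816 − 96 = -912;  -3886 − 912 = -4798;  -13656 − 4798 = -18454;  -39446 − 18454 = -57900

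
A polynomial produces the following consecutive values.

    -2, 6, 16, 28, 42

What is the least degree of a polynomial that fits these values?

2

D1: 8, 10, 12, 14
D2: 2, 2, 2
The second differences are constant, so the polynomial has degree 2.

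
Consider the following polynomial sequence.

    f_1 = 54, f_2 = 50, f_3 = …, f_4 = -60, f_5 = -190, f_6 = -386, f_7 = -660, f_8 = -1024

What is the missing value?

Using the last 5 terms:
D1: -130  -196  -274  -364
D2: -66  -78  -90
D3: -12  -12
Constant third difference = -12.
Extend backward: -66 + 12 = -54;  -130 + 54 = -76;  -60 + 76 = 16

16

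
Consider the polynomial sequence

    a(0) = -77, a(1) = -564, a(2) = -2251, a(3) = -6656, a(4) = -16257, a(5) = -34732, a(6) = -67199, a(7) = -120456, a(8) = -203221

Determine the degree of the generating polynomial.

5

-487, -1687, -4405, -9601, -18475, -32467, -53257, -82765
-1200, -2718, -5196, -8874, -13992, -20790, -29508
-1518, -2478, -3678, -5118, -6798, -8718
-960, -1200, -1440, -1680, -1920
-240, -240, -240, -240
The fifth differences are constant, so the polynomial has degree 5.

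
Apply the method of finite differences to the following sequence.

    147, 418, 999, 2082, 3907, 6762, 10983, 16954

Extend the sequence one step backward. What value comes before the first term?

271, 581, 1083, 1825, 2855, 4221, 5971
310, 502, 742, 1030, 1366, 1750
192, 240, 288, 336, 384
48, 48, 48, 48
The fourth differences are constant at 48.
Work back: 192 − 48 = 144;  310 − 144 = 166;  271 − 166 = 105;  147 − 105 = 42

42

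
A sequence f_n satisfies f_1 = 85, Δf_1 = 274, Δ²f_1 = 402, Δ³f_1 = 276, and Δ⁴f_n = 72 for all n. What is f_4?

2389

Build the table forward from the leading diagonal:
D4: 72, 72, 72, 72
D3: 276, 348, 420, 492
D2: 402, 678, 1026, 1446
D1: 274, 676, 1354, 2380
f: 85, 359, 1035, 2389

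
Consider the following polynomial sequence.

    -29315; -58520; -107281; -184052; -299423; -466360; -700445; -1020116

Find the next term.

Δ: -29205  -48761  -76771  -115371  -166937  -234085  -319671
Δ²: -19556  -28010  -38600  -51566  -67148  -85586
Δ³: -8454  -10590  -12966  -15582  -18438
Δ⁴: -2136  -2376  -2616  -2856
Δ⁵: -240  -240  -240
Fifth differences constant at -240.
-2856 − 240 = -3096;  -18438 − 3096 = -21534;  -85586 − 21534 = -107120;  -319671 − 107120 = -426791;  -1020116 − 426791 = -1446907

-1446907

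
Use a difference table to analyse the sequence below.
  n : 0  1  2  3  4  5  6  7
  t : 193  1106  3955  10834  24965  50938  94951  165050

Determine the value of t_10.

First differences: 913  2849  6879  14131  25973  44013  70099
Second differences: 1936  4030  7252  11842  18040  26086
Third differences: 2094  3222  4590  6198  8046
Fourth differences: 1128  1368  1608  1848
Fifth differences: 240  240  240
Constant fifth difference = 240, so extend:
1848 + 240 = 2088;  8046 + 2088 = 10134;  26086 + 10134 = 36220;  70099 + 36220 = 106319;  165050 + 106319 = 271369
2088 + 240 = 2328;  10134 + 2328 = 12462;  36220 + 12462 = 48682;  106319 + 48682 = 155001;  271369 + 155001 = 426370
2328 + 240 = 2568;  12462 + 2568 = 15030;  48682 + 15030 = 63712;  155001 + 63712 = 218713;  426370 + 218713 = 645083

645083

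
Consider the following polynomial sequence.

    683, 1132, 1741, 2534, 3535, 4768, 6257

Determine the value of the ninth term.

10099

Δ: 449, 609, 793, 1001, 1233, 1489
Δ²: 160, 184, 208, 232, 256
Δ³: 24, 24, 24, 24
The third differences are constant (24).
256 + 24 = 280;  1489 + 280 = 1769;  6257 + 1769 = 8026
280 + 24 = 304;  1769 + 304 = 2073;  8026 + 2073 = 10099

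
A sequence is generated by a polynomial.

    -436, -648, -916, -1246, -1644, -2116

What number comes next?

-2668

Δ: -212, -268, -330, -398, -472
Δ²: -56, -62, -68, -74
Δ³: -6, -6, -6
Third differences constant at -6.
-74 − 6 = -80;  -472 − 80 = -552;  -2116 − 552 = -2668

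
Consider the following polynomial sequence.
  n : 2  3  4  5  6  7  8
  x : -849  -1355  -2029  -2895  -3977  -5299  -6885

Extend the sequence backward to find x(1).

First differences: -506  -674  -866  -1082  -1322  -1586
Second differences: -168  -192  -216  -240  -264
Third differences: -24  -24  -24  -24
The third differences are constant at -24.
Work back: -168 + 24 = -144;  -506 + 144 = -362;  -849 + 362 = -487

-487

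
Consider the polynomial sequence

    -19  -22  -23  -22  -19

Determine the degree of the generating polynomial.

2

First differences: -3, -1, 1, 3
Second differences: 2, 2, 2
The second differences are constant, so the polynomial has degree 2.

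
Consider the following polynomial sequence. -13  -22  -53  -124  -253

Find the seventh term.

-757

First differences: -9, -31, -71, -129
Second differences: -22, -40, -58
Third differences: -18, -18
The third differences are constant (-18).
-58 − 18 = -76;  -129 − 76 = -205;  -253 − 205 = -458
-76 − 18 = -94;  -205 − 94 = -299;  -458 − 299 = -757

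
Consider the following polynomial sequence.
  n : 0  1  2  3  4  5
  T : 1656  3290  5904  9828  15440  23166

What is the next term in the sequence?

1634, 2614, 3924, 5612, 7726
980, 1310, 1688, 2114
330, 378, 426
48, 48
Constant fourth difference = 48, so extend:
426 + 48 = 474;  2114 + 474 = 2588;  7726 + 2588 = 10314;  23166 + 10314 = 33480

33480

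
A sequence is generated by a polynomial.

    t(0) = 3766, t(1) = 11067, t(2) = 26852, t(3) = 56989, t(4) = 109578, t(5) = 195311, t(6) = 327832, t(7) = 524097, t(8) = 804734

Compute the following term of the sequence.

1194403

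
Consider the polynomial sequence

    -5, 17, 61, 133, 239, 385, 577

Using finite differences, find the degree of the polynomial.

3

D1: 22, 44, 72, 106, 146, 192
D2: 22, 28, 34, 40, 46
D3: 6, 6, 6, 6
The third differences are constant, so the polynomial has degree 3.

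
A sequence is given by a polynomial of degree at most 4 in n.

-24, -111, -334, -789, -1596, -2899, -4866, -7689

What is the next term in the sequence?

-11584

-87, -223, -455, -807, -1303, -1967, -2823
-136, -232, -352, -496, -664, -856
-96, -120, -144, -168, -192
-24, -24, -24, -24
Constant fourth difference = -24, so extend:
-192 − 24 = -216;  -856 − 216 = -1072;  -2823 − 1072 = -3895;  -7689 − 3895 = -11584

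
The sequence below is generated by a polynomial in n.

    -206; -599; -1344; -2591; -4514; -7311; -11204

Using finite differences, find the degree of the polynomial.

D1: -393, -745, -1247, -1923, -2797, -3893
D2: -352, -502, -676, -874, -1096
D3: -150, -174, -198, -222
D4: -24, -24, -24
The fourth differences are constant, so the polynomial has degree 4.

4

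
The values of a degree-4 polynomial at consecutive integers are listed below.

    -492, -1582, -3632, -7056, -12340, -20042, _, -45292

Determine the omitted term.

-30792

Using the first 6 terms:
First differences: -1090, -2050, -3424, -5284, -7702
Second differences: -960, -1374, -1860, -2418
Third differences: -414, -486, -558
Fourth differences: -72, -72
Constant fourth difference = -72.
Extend forward: -558 − 72 = -630;  -2418 − 630 = -3048;  -7702 − 3048 = -10750;  -20042 − 10750 = -30792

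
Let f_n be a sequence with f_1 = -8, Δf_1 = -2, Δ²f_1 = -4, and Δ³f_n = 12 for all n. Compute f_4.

Build the table forward from the leading diagonal:
Third differences: 12  12  12  12
Second differences: -4  8  20  32
First differences: -2  -6  2  22
f: -8  -10  -16  -14

-14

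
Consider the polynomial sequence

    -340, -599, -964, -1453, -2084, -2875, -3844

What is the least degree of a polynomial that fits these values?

-259, -365, -489, -631, -791, -969
-106, -124, -142, -160, -178
-18, -18, -18, -18
The third differences are constant, so the polynomial has degree 3.

3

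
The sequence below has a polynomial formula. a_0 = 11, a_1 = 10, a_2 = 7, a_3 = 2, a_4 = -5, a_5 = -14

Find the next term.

First differences: -1  -3  -5  -7  -9
Second differences: -2  -2  -2  -2
Second differences constant at -2.
-9 − 2 = -11;  -14 − 11 = -25

-25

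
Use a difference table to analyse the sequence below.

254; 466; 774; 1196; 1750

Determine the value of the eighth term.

4384

D1: 212  308  422  554
D2: 96  114  132
D3: 18  18
Third differences constant at 18.
132 + 18 = 150;  554 + 150 = 704;  1750 + 704 = 2454
150 + 18 = 168;  704 + 168 = 872;  2454 + 872 = 3326
168 + 18 = 186;  872 + 186 = 1058;  3326 + 1058 = 4384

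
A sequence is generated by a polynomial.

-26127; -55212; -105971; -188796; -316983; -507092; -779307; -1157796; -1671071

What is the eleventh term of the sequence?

-3239907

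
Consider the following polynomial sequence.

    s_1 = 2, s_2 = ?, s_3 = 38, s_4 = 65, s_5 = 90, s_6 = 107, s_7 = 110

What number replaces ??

15

Using the last 5 terms:
Δ: 27, 25, 17, 3
Δ²: -2, -8, -14
Δ³: -6, -6
Constant third difference = -6.
Extend backward: -2 + 6 = 4;  27 − 4 = 23;  38 − 23 = 15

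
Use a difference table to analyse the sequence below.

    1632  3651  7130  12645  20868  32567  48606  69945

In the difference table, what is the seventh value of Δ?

21339

First differences: 2019, 3479, 5515, 8223, 11699, 16039, 21339
Second differences: 1460, 2036, 2708, 3476, 4340, 5300
Third differences: 576, 672, 768, 864, 960
Fourth differences: 96, 96, 96, 96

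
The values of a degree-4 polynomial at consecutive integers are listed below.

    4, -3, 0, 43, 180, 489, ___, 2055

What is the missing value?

1072

Using the first 6 terms:
Δ: -7, 3, 43, 137, 309
Δ²: 10, 40, 94, 172
Δ³: 30, 54, 78
Δ⁴: 24, 24
Constant fourth difference = 24.
Extend forward: 78 + 24 = 102;  172 + 102 = 274;  309 + 274 = 583;  489 + 583 = 1072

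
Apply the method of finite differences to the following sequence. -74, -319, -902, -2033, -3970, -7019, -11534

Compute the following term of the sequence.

-17917

Δ: -245 , -583 , -1131 , -1937 , -3049 , -4515
Δ²: -338 , -548 , -806 , -1112 , -1466
Δ³: -210 , -258 , -306 , -354
Δ⁴: -48 , -48 , -48
Constant fourth difference = -48, so extend:
-354 − 48 = -402;  -1466 − 402 = -1868;  -4515 − 1868 = -6383;  -11534 − 6383 = -17917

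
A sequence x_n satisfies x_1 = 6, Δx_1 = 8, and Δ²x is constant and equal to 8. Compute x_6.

126

Build the table forward from the leading diagonal:
Second differences: 8  8  8  8  8  8
First differences: 8  16  24  32  40  48
x: 6  14  30  54  86  126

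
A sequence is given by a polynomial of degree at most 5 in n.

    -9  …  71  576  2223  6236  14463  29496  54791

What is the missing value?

Using the last 7 terms:
Δ: 505, 1647, 4013, 8227, 15033, 25295
Δ²: 1142, 2366, 4214, 6806, 10262
Δ³: 1224, 1848, 2592, 3456
Δ⁴: 624, 744, 864
Δ⁵: 120, 120
Constant fifth difference = 120.
Extend backward: 624 − 120 = 504;  1224 − 504 = 720;  1142 − 720 = 422;  505 − 422 = 83;  71 − 83 = -12

-12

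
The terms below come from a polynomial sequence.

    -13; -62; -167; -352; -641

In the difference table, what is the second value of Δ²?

-80

D1: -49, -105, -185, -289
D2: -56, -80, -104
D3: -24, -24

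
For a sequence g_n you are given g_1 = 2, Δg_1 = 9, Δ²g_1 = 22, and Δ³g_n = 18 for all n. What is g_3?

42

Build the table forward from the leading diagonal:
Δ³: 18  18  18
Δ²: 22  40  58
Δ: 9  31  71
g: 2  11  42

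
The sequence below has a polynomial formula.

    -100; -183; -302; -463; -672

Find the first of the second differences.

-36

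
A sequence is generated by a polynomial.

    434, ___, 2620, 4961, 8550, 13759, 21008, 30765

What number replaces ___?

Using the last 6 terms:
Δ: 2341, 3589, 5209, 7249, 9757
Δ²: 1248, 1620, 2040, 2508
Δ³: 372, 420, 468
Δ⁴: 48, 48
Constant fourth difference = 48.
Extend backward: 372 − 48 = 324;  1248 − 324 = 924;  2341 − 924 = 1417;  2620 − 1417 = 1203

1203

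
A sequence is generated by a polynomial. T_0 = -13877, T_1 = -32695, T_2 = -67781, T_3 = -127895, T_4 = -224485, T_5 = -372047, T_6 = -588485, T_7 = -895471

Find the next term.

-1318805

First differences: -18818  -35086  -60114  -96590  -147562  -216438  -306986
Second differences: -16268  -25028  -36476  -50972  -68876  -90548
Third differences: -8760  -11448  -14496  -17904  -21672
Fourth differences: -2688  -3048  -3408  -3768
Fifth differences: -360  -360  -360
The fifth differences are constant (-360).
-3768 − 360 = -4128;  -21672 − 4128 = -25800;  -90548 − 25800 = -116348;  -306986 − 116348 = -423334;  -895471 − 423334 = -1318805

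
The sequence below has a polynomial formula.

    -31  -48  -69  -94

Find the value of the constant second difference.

-4

Δ: -17, -21, -25
Δ²: -4, -4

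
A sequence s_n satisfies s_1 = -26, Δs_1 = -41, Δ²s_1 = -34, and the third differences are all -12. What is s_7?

Build the table forward from the leading diagonal:
Third differences: -12  -12  -12  -12  -12  -12  -12
Second differences: -34  -46  -58  -70  -82  -94  -106
First differences: -41  -75  -121  -179  -249  -331  -425
s: -26  -67  -142  -263  -442  -691  -1022

-1022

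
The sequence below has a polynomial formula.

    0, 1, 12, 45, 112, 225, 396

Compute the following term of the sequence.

637

1, 11, 33, 67, 113, 171
10, 22, 34, 46, 58
12, 12, 12, 12
The third differences are constant (12).
58 + 12 = 70;  171 + 70 = 241;  396 + 241 = 637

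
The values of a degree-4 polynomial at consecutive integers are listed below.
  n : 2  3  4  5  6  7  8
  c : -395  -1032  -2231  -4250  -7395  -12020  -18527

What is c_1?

-110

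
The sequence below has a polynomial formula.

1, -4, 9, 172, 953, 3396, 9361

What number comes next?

-5  13  163  781  2443  5965
18  150  618  1662  3522
132  468  1044  1860
336  576  816
240  240
Constant fifth difference = 240, so extend:
816 + 240 = 1056;  1860 + 1056 = 2916;  3522 + 2916 = 6438;  5965 + 6438 = 12403;  9361 + 12403 = 21764

21764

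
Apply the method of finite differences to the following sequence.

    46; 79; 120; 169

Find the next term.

33, 41, 49
8, 8
The second differences are constant (8).
49 + 8 = 57;  169 + 57 = 226

226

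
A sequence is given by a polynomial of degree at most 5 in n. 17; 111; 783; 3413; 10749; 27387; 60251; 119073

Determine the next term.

216873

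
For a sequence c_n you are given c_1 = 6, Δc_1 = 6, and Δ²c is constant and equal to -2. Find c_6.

16

Build the table forward from the leading diagonal:
D2: -2, -2, -2, -2, -2, -2
D1: 6, 4, 2, 0, -2, -4
c: 6, 12, 16, 18, 18, 16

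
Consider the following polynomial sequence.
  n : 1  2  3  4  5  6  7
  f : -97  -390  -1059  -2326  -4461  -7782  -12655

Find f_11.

-56667

D1: -293 , -669 , -1267 , -2135 , -3321 , -4873
D2: -376 , -598 , -868 , -1186 , -1552
D3: -222 , -270 , -318 , -366
D4: -48 , -48 , -48
Fourth differences constant at -48.
-366 − 48 = -414;  -1552 − 414 = -1966;  -4873 − 1966 = -6839;  -12655 − 6839 = -19494
-414 − 48 = -462;  -1966 − 462 = -2428;  -6839 − 2428 = -9267;  -19494 − 9267 = -28761
-462 − 48 = -510;  -2428 − 510 = -2938;  -9267 − 2938 = -12205;  -28761 − 12205 = -40966
-510 − 48 = -558;  -2938 − 558 = -3496;  -12205 − 3496 = -15701;  -40966 − 15701 = -56667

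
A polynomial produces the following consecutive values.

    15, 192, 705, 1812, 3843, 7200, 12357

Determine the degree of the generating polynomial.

4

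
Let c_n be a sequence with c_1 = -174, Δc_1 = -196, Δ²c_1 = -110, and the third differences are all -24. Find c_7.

Build the table forward from the leading diagonal:
Δ³: -24, -24, -24, -24, -24, -24, -24
Δ²: -110, -134, -158, -182, -206, -230, -254
Δ: -196, -306, -440, -598, -780, -986, -1216
c: -174, -370, -676, -1116, -1714, -2494, -3480

-3480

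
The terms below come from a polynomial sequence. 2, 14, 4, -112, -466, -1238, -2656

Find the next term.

D1: 12 , -10 , -116 , -354 , -772 , -1418
D2: -22 , -106 , -238 , -418 , -646
D3: -84 , -132 , -180 , -228
D4: -48 , -48 , -48
Fourth differences constant at -48.
-228 − 48 = -276;  -646 − 276 = -922;  -1418 − 922 = -2340;  -2656 − 2340 = -4996

-4996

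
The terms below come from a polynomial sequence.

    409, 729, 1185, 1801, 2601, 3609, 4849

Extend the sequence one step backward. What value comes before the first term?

Δ: 320, 456, 616, 800, 1008, 1240
Δ²: 136, 160, 184, 208, 232
Δ³: 24, 24, 24, 24
The third differences are constant at 24.
Work back: 136 − 24 = 112;  320 − 112 = 208;  409 − 208 = 201

201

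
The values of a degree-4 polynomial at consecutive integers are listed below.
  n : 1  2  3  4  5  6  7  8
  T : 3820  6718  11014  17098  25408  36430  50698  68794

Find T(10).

Δ: 2898, 4296, 6084, 8310, 11022, 14268, 18096
Δ²: 1398, 1788, 2226, 2712, 3246, 3828
Δ³: 390, 438, 486, 534, 582
Δ⁴: 48, 48, 48, 48
Constant fourth difference = 48, so extend:
582 + 48 = 630;  3828 + 630 = 4458;  18096 + 4458 = 22554;  68794 + 22554 = 91348
630 + 48 = 678;  4458 + 678 = 5136;  22554 + 5136 = 27690;  91348 + 27690 = 119038

119038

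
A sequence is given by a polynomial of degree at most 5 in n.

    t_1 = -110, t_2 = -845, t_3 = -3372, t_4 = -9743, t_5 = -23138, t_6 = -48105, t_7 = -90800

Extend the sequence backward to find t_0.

-3

-735, -2527, -6371, -13395, -24967, -42695
-1792, -3844, -7024, -11572, -17728
-2052, -3180, -4548, -6156
-1128, -1368, -1608
-240, -240
The fifth differences are constant at -240.
Work back: -1128 + 240 = -888;  -2052 + 888 = -1164;  -1792 + 1164 = -628;  -735 + 628 = -107;  -110 + 107 = -3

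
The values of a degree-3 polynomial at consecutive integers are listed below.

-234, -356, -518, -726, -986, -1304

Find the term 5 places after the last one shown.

-3974

D1: -122  -162  -208  -260  -318
D2: -40  -46  -52  -58
D3: -6  -6  -6
Third differences constant at -6.
-58 − 6 = -64;  -318 − 64 = -382;  -1304 − 382 = -1686
-64 − 6 = -70;  -382 − 70 = -452;  -1686 − 452 = -2138
-70 − 6 = -76;  -452 − 76 = -528;  -2138 − 528 = -2666
-76 − 6 = -82;  -528 − 82 = -610;  -2666 − 610 = -3276
-82 − 6 = -88;  -610 − 88 = -698;  -3276 − 698 = -3974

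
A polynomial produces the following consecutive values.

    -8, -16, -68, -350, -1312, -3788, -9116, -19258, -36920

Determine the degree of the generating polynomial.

First differences: -8, -52, -282, -962, -2476, -5328, -10142, -17662
Second differences: -44, -230, -680, -1514, -2852, -4814, -7520
Third differences: -186, -450, -834, -1338, -1962, -2706
Fourth differences: -264, -384, -504, -624, -744
Fifth differences: -120, -120, -120, -120
The fifth differences are constant, so the polynomial has degree 5.

5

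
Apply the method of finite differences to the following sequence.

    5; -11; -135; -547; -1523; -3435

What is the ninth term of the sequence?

-19947

-16, -124, -412, -976, -1912
-108, -288, -564, -936
-180, -276, -372
-96, -96
Constant fourth difference = -96, so extend:
-372 − 96 = -468;  -936 − 468 = -1404;  -1912 − 1404 = -3316;  -3435 − 3316 = -6751
-468 − 96 = -564;  -1404 − 564 = -1968;  -3316 − 1968 = -5284;  -6751 − 5284 = -12035
-564 − 96 = -660;  -1968 − 660 = -2628;  -5284 − 2628 = -7912;  -12035 − 7912 = -19947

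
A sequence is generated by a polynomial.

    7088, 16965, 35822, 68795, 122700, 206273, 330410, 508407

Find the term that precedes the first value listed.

9877  18857  32973  53905  83573  124137  177997
8980  14116  20932  29668  40564  53860
5136  6816  8736  10896  13296
1680  1920  2160  2400
240  240  240
The fifth differences are constant at 240.
Work back: 1680 − 240 = 1440;  5136 − 1440 = 3696;  8980 − 3696 = 5284;  9877 − 5284 = 4593;  7088 − 4593 = 2495

2495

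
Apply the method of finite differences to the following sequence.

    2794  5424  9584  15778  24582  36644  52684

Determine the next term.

73494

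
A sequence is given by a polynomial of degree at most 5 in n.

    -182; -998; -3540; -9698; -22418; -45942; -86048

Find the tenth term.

-391718

-816 , -2542 , -6158 , -12720 , -23524 , -40106
-1726 , -3616 , -6562 , -10804 , -16582
-1890 , -2946 , -4242 , -5778
-1056 , -1296 , -1536
-240 , -240
The fifth differences are constant (-240).
-1536 − 240 = -1776;  -5778 − 1776 = -7554;  -16582 − 7554 = -24136;  -40106 − 24136 = -64242;  -86048 − 64242 = -150290
-1776 − 240 = -2016;  -7554 − 2016 = -9570;  -24136 − 9570 = -33706;  -64242 − 33706 = -97948;  -150290 − 97948 = -248238
-2016 − 240 = -2256;  -9570 − 2256 = -11826;  -33706 − 11826 = -45532;  -97948 − 45532 = -143480;  -248238 − 143480 = -391718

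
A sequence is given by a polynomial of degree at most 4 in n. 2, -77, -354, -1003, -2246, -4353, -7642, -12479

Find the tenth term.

-28501

First differences: -79  -277  -649  -1243  -2107  -3289  -4837
Second differences: -198  -372  -594  -864  -1182  -1548
Third differences: -174  -222  -270  -318  -366
Fourth differences: -48  -48  -48  -48
Fourth differences constant at -48.
-366 − 48 = -414;  -1548 − 414 = -1962;  -4837 − 1962 = -6799;  -12479 − 6799 = -19278
-414 − 48 = -462;  -1962 − 462 = -2424;  -6799 − 2424 = -9223;  -19278 − 9223 = -28501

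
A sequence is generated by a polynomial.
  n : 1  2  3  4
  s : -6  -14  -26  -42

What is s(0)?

-2

First differences: -8, -12, -16
Second differences: -4, -4
The second differences are constant at -4.
Work back: -8 + 4 = -4;  -6 + 4 = -2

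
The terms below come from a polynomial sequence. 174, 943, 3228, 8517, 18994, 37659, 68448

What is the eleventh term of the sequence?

431044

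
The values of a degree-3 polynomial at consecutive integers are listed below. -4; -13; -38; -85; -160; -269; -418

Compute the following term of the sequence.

-9  -25  -47  -75  -109  -149
-16  -22  -28  -34  -40
-6  -6  -6  -6
The third differences are constant (-6).
-40 − 6 = -46;  -149 − 46 = -195;  -418 − 195 = -613

-613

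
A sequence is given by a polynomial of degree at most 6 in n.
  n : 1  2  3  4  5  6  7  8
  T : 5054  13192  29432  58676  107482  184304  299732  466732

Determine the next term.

700886

First differences: 8138, 16240, 29244, 48806, 76822, 115428, 167000
Second differences: 8102, 13004, 19562, 28016, 38606, 51572
Third differences: 4902, 6558, 8454, 10590, 12966
Fourth differences: 1656, 1896, 2136, 2376
Fifth differences: 240, 240, 240
The fifth differences are constant (240).
2376 + 240 = 2616;  12966 + 2616 = 15582;  51572 + 15582 = 67154;  167000 + 67154 = 234154;  466732 + 234154 = 700886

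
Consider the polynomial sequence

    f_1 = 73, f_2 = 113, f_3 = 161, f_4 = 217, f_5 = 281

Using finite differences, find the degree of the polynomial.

Δ: 40, 48, 56, 64
Δ²: 8, 8, 8
The second differences are constant, so the polynomial has degree 2.

2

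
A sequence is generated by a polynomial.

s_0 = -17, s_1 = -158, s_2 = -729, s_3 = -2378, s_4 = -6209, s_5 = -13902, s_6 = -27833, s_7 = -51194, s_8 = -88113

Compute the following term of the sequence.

D1: -141  -571  -1649  -3831  -7693  -13931  -23361  -36919
D2: -430  -1078  -2182  -3862  -6238  -9430  -13558
D3: -648  -1104  -1680  -2376  -3192  -4128
D4: -456  -576  -696  -816  -936
D5: -120  -120  -120  -120
Fifth differences constant at -120.
-936 − 120 = -1056;  -4128 − 1056 = -5184;  -13558 − 5184 = -18742;  -36919 − 18742 = -55661;  -88113 − 55661 = -143774

-143774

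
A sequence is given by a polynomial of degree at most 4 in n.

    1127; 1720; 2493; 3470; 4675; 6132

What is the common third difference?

24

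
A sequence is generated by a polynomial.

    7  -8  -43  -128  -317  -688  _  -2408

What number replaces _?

-1343

Using the first 6 terms:
-15  -35  -85  -189  -371
-20  -50  -104  -182
-30  -54  -78
-24  -24
Constant fourth difference = -24.
Extend forward: -78 − 24 = -102;  -182 − 102 = -284;  -371 − 284 = -655;  -688 − 655 = -1343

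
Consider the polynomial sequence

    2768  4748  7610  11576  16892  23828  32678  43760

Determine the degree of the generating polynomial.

4

First differences: 1980, 2862, 3966, 5316, 6936, 8850, 11082
Second differences: 882, 1104, 1350, 1620, 1914, 2232
Third differences: 222, 246, 270, 294, 318
Fourth differences: 24, 24, 24, 24
The fourth differences are constant, so the polynomial has degree 4.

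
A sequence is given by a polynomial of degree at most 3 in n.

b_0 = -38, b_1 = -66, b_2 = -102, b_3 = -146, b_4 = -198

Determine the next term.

-258

Δ: -28 , -36 , -44 , -52
Δ²: -8 , -8 , -8
Second differences constant at -8.
-52 − 8 = -60;  -198 − 60 = -258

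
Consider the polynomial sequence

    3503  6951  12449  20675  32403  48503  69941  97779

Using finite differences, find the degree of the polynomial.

4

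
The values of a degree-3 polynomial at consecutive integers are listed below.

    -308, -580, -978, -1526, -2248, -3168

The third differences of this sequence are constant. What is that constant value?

First differences: -272, -398, -548, -722, -920
Second differences: -126, -150, -174, -198
Third differences: -24, -24, -24

-24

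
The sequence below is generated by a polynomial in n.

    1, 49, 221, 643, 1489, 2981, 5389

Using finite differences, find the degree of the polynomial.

4

D1: 48, 172, 422, 846, 1492, 2408
D2: 124, 250, 424, 646, 916
D3: 126, 174, 222, 270
D4: 48, 48, 48
The fourth differences are constant, so the polynomial has degree 4.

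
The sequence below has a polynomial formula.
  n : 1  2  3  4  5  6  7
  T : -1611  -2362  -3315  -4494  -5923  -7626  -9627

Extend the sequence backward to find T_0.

D1: -751, -953, -1179, -1429, -1703, -2001
D2: -202, -226, -250, -274, -298
D3: -24, -24, -24, -24
The third differences are constant at -24.
Work back: -202 + 24 = -178;  -751 + 178 = -573;  -1611 + 573 = -1038

-1038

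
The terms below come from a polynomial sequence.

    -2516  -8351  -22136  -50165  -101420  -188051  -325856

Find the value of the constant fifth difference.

First differences: -5835, -13785, -28029, -51255, -86631, -137805
Second differences: -7950, -14244, -23226, -35376, -51174
Third differences: -6294, -8982, -12150, -15798
Fourth differences: -2688, -3168, -3648
Fifth differences: -480, -480

-480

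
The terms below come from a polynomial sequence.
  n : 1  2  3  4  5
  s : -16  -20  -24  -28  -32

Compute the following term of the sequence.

-36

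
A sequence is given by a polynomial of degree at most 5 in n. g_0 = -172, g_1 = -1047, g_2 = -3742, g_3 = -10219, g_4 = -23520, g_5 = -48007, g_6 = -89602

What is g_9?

-404695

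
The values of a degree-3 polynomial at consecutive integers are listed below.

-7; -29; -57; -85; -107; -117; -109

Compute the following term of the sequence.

-22, -28, -28, -22, -10, 8
-6, 0, 6, 12, 18
6, 6, 6, 6
The third differences are constant (6).
18 + 6 = 24;  8 + 24 = 32;  -109 + 32 = -77

-77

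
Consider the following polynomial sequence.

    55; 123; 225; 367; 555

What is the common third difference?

D1: 68, 102, 142, 188
D2: 34, 40, 46
D3: 6, 6

6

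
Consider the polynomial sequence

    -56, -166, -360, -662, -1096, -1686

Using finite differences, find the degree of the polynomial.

D1: -110, -194, -302, -434, -590
D2: -84, -108, -132, -156
D3: -24, -24, -24
The third differences are constant, so the polynomial has degree 3.

3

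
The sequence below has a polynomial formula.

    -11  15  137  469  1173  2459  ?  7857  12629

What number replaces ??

Using the first 6 terms:
Δ: 26  122  332  704  1286
Δ²: 96  210  372  582
Δ³: 114  162  210
Δ⁴: 48  48
Constant fourth difference = 48.
Extend forward: 210 + 48 = 258;  582 + 258 = 840;  1286 + 840 = 2126;  2459 + 2126 = 4585

4585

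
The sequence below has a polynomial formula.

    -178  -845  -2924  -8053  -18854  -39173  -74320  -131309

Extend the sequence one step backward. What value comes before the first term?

-667  -2079  -5129  -10801  -20319  -35147  -56989
-1412  -3050  -5672  -9518  -14828  -21842
-1638  -2622  -3846  -5310  -7014
-984  -1224  -1464  -1704
-240  -240  -240
The fifth differences are constant at -240.
Work back: -984 + 240 = -744;  -1638 + 744 = -894;  -1412 + 894 = -518;  -667 + 518 = -149;  -178 + 149 = -29

-29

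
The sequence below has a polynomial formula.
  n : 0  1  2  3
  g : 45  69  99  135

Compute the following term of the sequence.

24, 30, 36
6, 6
Constant second difference = 6, so extend:
36 + 6 = 42;  135 + 42 = 177

177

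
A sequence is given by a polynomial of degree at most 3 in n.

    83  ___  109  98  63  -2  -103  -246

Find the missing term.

102

Using the last 6 terms:
Δ: -11  -35  -65  -101  -143
Δ²: -24  -30  -36  -42
Δ³: -6  -6  -6
Constant third difference = -6.
Extend backward: -24 + 6 = -18;  -11 + 18 = 7;  109 − 7 = 102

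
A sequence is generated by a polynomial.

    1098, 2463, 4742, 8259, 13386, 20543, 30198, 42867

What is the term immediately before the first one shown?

371

First differences: 1365  2279  3517  5127  7157  9655  12669
Second differences: 914  1238  1610  2030  2498  3014
Third differences: 324  372  420  468  516
Fourth differences: 48  48  48  48
The fourth differences are constant at 48.
Work back: 324 − 48 = 276;  914 − 276 = 638;  1365 − 638 = 727;  1098 − 727 = 371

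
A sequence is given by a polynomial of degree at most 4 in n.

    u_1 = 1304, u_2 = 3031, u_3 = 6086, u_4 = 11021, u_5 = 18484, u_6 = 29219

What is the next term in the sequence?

44066

First differences: 1727 , 3055 , 4935 , 7463 , 10735
Second differences: 1328 , 1880 , 2528 , 3272
Third differences: 552 , 648 , 744
Fourth differences: 96 , 96
Constant fourth difference = 96, so extend:
744 + 96 = 840;  3272 + 840 = 4112;  10735 + 4112 = 14847;  29219 + 14847 = 44066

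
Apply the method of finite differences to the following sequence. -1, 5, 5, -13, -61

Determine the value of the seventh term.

-295

Δ: 6  0  -18  -48
Δ²: -6  -18  -30
Δ³: -12  -12
Third differences constant at -12.
-30 − 12 = -42;  -48 − 42 = -90;  -61 − 90 = -151
-42 − 12 = -54;  -90 − 54 = -144;  -151 − 144 = -295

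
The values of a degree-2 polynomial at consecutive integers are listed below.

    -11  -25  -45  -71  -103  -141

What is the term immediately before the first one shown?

First differences: -14  -20  -26  -32  -38
Second differences: -6  -6  -6  -6
The second differences are constant at -6.
Work back: -14 + 6 = -8;  -11 + 8 = -3

-3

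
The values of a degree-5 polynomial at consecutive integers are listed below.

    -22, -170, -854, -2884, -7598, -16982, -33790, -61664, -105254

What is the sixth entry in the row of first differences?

-16808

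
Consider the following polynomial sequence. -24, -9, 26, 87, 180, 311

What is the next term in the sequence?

486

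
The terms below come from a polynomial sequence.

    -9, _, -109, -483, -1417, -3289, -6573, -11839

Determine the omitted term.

Using the last 6 terms:
First differences: -374, -934, -1872, -3284, -5266
Second differences: -560, -938, -1412, -1982
Third differences: -378, -474, -570
Fourth differences: -96, -96
Constant fourth difference = -96.
Extend backward: -378 + 96 = -282;  -560 + 282 = -278;  -374 + 278 = -96;  -109 + 96 = -13

-13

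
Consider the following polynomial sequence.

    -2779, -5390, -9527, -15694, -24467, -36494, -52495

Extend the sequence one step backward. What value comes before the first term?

First differences: -2611, -4137, -6167, -8773, -12027, -16001
Second differences: -1526, -2030, -2606, -3254, -3974
Third differences: -504, -576, -648, -720
Fourth differences: -72, -72, -72
The fourth differences are constant at -72.
Work back: -504 + 72 = -432;  -1526 + 432 = -1094;  -2611 + 1094 = -1517;  -2779 + 1517 = -1262

-1262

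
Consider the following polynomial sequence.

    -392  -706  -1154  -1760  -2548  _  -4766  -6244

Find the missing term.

-3542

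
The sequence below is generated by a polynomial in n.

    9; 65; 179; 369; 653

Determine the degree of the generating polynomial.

D1: 56, 114, 190, 284
D2: 58, 76, 94
D3: 18, 18
The third differences are constant, so the polynomial has degree 3.

3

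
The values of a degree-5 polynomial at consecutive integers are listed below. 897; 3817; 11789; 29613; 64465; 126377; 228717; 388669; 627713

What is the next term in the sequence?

First differences: 2920, 7972, 17824, 34852, 61912, 102340, 159952, 239044
Second differences: 5052, 9852, 17028, 27060, 40428, 57612, 79092
Third differences: 4800, 7176, 10032, 13368, 17184, 21480
Fourth differences: 2376, 2856, 3336, 3816, 4296
Fifth differences: 480, 480, 480, 480
Fifth differences constant at 480.
4296 + 480 = 4776;  21480 + 4776 = 26256;  79092 + 26256 = 105348;  239044 + 105348 = 344392;  627713 + 344392 = 972105

972105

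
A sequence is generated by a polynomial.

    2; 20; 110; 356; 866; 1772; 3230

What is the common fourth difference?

24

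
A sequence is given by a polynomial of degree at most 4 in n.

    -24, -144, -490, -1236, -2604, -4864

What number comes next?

-8334

Δ: -120, -346, -746, -1368, -2260
Δ²: -226, -400, -622, -892
Δ³: -174, -222, -270
Δ⁴: -48, -48
The fourth differences are constant (-48).
-270 − 48 = -318;  -892 − 318 = -1210;  -2260 − 1210 = -3470;  -4864 − 3470 = -8334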